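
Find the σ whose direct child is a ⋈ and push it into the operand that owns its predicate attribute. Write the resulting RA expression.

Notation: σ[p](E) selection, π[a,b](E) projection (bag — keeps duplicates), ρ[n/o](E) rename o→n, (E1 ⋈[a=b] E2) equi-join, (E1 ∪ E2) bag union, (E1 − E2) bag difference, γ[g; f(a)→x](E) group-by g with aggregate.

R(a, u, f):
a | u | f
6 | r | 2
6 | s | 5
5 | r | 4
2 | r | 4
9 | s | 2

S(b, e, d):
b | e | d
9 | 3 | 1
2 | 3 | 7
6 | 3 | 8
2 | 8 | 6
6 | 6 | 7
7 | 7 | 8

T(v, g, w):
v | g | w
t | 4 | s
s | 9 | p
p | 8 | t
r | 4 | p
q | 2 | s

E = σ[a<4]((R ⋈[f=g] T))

σ filters on a, owned by the left side.
E' = (σ[a<4](R) ⋈[f=g] T)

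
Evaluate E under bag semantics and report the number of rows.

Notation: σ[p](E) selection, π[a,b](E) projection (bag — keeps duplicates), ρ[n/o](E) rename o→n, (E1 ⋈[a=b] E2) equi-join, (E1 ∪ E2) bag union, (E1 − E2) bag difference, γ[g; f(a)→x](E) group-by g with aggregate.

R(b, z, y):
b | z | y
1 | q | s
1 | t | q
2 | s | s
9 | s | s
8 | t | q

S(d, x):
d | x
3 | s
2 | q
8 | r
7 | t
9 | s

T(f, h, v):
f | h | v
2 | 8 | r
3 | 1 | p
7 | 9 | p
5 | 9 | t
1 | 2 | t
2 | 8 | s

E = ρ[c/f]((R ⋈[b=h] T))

Stepwise |·|:
  R → 5
  T → 6
  (R ⋈[b=h] T) → 7
  ρ[c/f]((R ⋈[b=h] T)) → 7

|E| = 7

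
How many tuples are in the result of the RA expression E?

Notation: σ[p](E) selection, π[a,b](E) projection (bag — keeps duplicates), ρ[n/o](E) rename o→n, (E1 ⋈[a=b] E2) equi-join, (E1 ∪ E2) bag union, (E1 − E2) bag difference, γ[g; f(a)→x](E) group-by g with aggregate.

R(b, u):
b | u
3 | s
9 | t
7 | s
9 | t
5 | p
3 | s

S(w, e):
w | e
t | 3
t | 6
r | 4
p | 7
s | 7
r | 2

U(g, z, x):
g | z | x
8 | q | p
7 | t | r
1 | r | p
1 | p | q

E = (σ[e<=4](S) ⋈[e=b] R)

Per-node cardinality:
  S → 6
  σ[e<=4](S) → 3
  R → 6
  (σ[e<=4](S) ⋈[e=b] R) → 2

|E| = 2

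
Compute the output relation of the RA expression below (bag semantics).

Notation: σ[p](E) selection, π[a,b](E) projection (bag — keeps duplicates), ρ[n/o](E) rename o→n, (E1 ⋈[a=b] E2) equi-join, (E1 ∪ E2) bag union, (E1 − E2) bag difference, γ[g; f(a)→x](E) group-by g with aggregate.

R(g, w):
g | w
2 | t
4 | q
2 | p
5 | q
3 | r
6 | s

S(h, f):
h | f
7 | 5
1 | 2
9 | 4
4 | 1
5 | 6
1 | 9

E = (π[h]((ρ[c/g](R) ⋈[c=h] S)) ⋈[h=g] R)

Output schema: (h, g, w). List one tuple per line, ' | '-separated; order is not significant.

Per-node cardinality:
  R → 6
  ρ[c/g](R) → 6
  S → 6
  (ρ[c/g](R) ⋈[c=h] S) → 2
  π[h]((ρ[c/g](R) ⋈[c=h] S)) → 2
  R → 6
  (π[h]((ρ[c/g](R) ⋈[c=h] S)) ⋈[h=g] R) → 2

== RESULT ==
h | g | w
4 | 4 | q
5 | 5 | q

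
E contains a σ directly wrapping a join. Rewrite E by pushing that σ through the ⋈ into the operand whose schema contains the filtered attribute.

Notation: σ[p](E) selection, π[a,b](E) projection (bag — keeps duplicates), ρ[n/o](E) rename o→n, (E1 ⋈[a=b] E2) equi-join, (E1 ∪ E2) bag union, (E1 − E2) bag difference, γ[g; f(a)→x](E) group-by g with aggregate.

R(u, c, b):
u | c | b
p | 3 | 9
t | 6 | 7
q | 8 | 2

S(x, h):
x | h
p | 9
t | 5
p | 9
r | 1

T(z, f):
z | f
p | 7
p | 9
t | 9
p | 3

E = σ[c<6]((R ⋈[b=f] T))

σ filters on c, owned by the left side.
E' = (σ[c<6](R) ⋈[b=f] T)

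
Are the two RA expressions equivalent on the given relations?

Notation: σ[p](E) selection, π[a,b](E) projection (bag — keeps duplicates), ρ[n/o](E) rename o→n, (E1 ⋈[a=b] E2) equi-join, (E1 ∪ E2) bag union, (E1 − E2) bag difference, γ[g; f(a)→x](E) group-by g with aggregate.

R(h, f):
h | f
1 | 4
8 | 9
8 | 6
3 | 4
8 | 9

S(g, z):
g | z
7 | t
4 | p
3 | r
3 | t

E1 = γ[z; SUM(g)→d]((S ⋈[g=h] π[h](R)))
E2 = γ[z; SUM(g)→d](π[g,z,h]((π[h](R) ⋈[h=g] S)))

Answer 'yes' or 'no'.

E1 stepwise |·|:
  S → 4
  R → 5
  π[h](R) → 5
  (S ⋈[g=h] π[h](R)) → 2
  γ[z; SUM(g)→d]((S ⋈[g=h] π[h](R))) → 2
E2 stepwise |·|:
  R → 5
  π[h](R) → 5
  S → 4
  (π[h](R) ⋈[h=g] S) → 2
  π[g,z,h]((π[h](R) ⋈[h=g] S)) → 2
  γ[z; SUM(g)→d](π[g,z,h]((π[h](R) ⋈[h=g] S))) → 2

E1 and E2 produce the same multiset:
z | d
r | 3
t | 3

yes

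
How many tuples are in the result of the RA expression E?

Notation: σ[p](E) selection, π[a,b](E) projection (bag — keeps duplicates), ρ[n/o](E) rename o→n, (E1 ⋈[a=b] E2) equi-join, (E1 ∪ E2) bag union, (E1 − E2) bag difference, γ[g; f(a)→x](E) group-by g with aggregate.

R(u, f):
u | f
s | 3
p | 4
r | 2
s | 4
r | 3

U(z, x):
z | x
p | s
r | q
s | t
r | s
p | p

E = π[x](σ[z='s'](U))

Stepwise |·|:
  U → 5
  σ[z='s'](U) → 1
  π[x](σ[z='s'](U)) → 1

|E| = 1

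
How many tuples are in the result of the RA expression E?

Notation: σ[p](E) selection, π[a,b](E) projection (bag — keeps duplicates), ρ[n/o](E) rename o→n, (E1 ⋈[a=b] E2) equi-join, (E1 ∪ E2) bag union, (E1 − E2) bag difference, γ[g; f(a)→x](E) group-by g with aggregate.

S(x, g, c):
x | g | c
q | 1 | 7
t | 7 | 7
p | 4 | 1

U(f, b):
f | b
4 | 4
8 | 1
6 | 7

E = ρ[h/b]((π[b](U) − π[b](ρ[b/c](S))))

Per-node cardinality:
  U → 3
  π[b](U) → 3
  S → 3
  ρ[b/c](S) → 3
  π[b](ρ[b/c](S)) → 3
  (π[b](U) − π[b](ρ[b/c](S))) → 1
  ρ[h/b]((π[b](U) − π[b](ρ[b/c](S)))) → 1

|E| = 1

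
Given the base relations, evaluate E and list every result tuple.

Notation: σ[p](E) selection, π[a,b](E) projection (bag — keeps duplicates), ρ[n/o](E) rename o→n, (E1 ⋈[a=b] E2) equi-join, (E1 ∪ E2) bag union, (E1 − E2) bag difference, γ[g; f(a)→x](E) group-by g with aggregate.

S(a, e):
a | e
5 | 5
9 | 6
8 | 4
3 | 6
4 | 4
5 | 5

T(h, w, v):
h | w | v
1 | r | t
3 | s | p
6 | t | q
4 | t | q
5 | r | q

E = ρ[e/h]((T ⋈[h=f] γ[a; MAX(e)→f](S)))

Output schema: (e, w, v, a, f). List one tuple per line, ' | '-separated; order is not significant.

Row counts bottom-up:
  T → 5
  S → 6
  γ[a; MAX(e)→f](S) → 5
  (T ⋈[h=f] γ[a; MAX(e)→f](S)) → 5
  ρ[e/h]((T ⋈[h=f] γ[a; MAX(e)→f](S))) → 5

== RESULT ==
e | w | v | a | f
4 | t | q | 4 | 4
4 | t | q | 8 | 4
5 | r | q | 5 | 5
6 | t | q | 3 | 6
6 | t | q | 9 | 6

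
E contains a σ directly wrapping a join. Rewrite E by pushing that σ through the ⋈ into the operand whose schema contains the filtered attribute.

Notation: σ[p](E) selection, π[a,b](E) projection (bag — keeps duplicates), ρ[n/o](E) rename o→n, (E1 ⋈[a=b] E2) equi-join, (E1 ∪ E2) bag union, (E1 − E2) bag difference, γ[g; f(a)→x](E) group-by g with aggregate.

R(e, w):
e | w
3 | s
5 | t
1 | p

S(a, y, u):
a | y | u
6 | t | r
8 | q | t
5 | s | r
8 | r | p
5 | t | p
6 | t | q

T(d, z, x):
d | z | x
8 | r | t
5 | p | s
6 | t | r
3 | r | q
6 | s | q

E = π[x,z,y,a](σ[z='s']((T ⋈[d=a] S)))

σ filters on z, owned by the left side.
E' = π[x,z,y,a]((σ[z='s'](T) ⋈[d=a] S))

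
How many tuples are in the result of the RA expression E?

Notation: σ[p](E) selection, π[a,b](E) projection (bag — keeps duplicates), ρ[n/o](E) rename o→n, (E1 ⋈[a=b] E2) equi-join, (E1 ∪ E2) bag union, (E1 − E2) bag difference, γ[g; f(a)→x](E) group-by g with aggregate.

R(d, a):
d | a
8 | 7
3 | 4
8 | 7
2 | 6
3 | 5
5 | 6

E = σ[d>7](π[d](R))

Stepwise |·|:
  R → 6
  π[d](R) → 6
  σ[d>7](π[d](R)) → 2

|E| = 2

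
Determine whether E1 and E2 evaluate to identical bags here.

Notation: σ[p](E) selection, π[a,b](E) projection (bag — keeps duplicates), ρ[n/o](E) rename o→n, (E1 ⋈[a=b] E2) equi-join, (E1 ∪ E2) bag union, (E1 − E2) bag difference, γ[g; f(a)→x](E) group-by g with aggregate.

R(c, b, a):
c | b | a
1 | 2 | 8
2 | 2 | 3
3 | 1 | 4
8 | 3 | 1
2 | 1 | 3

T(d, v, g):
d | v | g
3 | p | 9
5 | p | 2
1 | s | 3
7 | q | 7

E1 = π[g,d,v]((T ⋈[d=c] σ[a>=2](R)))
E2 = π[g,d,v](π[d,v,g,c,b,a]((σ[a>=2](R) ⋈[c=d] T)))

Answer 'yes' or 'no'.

E1 per-node cardinality:
  T → 4
  R → 5
  σ[a>=2](R) → 4
  (T ⋈[d=c] σ[a>=2](R)) → 2
  π[g,d,v]((T ⋈[d=c] σ[a>=2](R))) → 2
E2 per-node cardinality:
  R → 5
  σ[a>=2](R) → 4
  T → 4
  (σ[a>=2](R) ⋈[c=d] T) → 2
  π[d,v,g,c,b,a]((σ[a>=2](R) ⋈[c=d] T)) → 2
  π[g,d,v](π[d,v,g,c,b,a]((σ[a>=2](R) ⋈[c=d] T))) → 2

E1 and E2 produce the same multiset:
g | d | v
3 | 1 | s
9 | 3 | p

yes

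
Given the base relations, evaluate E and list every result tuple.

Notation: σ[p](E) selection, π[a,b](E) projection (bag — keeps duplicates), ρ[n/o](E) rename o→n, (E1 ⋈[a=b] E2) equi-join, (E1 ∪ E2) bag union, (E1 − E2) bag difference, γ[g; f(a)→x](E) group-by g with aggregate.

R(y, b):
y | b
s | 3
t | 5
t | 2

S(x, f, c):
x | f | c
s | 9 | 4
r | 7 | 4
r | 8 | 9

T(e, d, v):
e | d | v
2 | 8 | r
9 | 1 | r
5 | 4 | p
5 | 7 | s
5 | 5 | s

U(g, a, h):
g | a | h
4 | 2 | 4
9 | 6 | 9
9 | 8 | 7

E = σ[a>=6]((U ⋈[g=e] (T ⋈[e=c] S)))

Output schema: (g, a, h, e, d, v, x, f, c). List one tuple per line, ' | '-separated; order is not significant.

Per-node cardinality:
  U → 3
  T → 5
  S → 3
  (T ⋈[e=c] S) → 1
  (U ⋈[g=e] (T ⋈[e=c] S)) → 2
  σ[a>=6]((U ⋈[g=e] (T ⋈[e=c] S))) → 2

== RESULT ==
g | a | h | e | d | v | x | f | c
9 | 6 | 9 | 9 | 1 | r | r | 8 | 9
9 | 8 | 7 | 9 | 1 | r | r | 8 | 9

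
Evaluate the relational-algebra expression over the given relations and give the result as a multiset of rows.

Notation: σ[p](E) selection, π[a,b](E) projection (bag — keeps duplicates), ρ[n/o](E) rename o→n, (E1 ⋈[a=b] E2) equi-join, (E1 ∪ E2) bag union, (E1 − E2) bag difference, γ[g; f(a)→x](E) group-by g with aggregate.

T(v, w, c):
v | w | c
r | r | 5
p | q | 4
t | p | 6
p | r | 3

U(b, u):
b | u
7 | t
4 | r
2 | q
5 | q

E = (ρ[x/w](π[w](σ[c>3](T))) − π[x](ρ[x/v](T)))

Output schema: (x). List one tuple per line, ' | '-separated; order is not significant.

Subexpression sizes:
  T → 4
  σ[c>3](T) → 3
  π[w](σ[c>3](T)) → 3
  ρ[x/w](π[w](σ[c>3](T))) → 3
  T → 4
  ρ[x/v](T) → 4
  π[x](ρ[x/v](T)) → 4
  (ρ[x/w](π[w](σ[c>3](T))) − π[x](ρ[x/v](T))) → 1

== RESULT ==
x
q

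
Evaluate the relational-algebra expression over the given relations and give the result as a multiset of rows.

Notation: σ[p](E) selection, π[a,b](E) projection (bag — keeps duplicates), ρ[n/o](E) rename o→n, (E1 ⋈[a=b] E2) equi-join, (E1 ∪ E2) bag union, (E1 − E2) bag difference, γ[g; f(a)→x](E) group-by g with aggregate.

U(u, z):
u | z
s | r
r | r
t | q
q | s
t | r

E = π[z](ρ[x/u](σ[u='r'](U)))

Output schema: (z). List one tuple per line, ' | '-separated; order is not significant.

Subexpression sizes:
  U → 5
  σ[u='r'](U) → 1
  ρ[x/u](σ[u='r'](U)) → 1
  π[z](ρ[x/u](σ[u='r'](U))) → 1

== RESULT ==
z
r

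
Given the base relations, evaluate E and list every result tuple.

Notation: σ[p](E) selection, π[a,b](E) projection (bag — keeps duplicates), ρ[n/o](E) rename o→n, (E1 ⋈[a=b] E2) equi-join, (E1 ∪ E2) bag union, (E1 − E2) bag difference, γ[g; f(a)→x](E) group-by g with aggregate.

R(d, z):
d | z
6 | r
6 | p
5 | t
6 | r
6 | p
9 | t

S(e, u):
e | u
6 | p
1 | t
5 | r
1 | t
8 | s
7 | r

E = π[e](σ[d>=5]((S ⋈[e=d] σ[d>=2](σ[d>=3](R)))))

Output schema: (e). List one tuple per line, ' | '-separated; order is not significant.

Stepwise |·|:
  S → 6
  R → 6
  σ[d>=3](R) → 6
  σ[d>=2](σ[d>=3](R)) → 6
  (S ⋈[e=d] σ[d>=2](σ[d>=3](R))) → 5
  σ[d>=5]((S ⋈[e=d] σ[d>=2](σ[d>=3](R)))) → 5
  π[e](σ[d>=5]((S ⋈[e=d] σ[d>=2](σ[d>=3](R))))) → 5

== RESULT ==
e
5
6
6
6
6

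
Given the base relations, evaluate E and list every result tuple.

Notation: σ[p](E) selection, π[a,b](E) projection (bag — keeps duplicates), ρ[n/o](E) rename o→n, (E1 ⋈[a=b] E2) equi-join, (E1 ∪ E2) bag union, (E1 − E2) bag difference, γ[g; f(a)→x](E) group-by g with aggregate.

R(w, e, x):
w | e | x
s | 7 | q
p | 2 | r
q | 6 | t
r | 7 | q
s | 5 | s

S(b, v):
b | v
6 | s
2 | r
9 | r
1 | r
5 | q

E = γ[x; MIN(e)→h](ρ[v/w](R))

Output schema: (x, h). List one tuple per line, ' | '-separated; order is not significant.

Per-node cardinality:
  R → 5
  ρ[v/w](R) → 5
  γ[x; MIN(e)→h](ρ[v/w](R)) → 4

== RESULT ==
x | h
q | 7
r | 2
s | 5
t | 6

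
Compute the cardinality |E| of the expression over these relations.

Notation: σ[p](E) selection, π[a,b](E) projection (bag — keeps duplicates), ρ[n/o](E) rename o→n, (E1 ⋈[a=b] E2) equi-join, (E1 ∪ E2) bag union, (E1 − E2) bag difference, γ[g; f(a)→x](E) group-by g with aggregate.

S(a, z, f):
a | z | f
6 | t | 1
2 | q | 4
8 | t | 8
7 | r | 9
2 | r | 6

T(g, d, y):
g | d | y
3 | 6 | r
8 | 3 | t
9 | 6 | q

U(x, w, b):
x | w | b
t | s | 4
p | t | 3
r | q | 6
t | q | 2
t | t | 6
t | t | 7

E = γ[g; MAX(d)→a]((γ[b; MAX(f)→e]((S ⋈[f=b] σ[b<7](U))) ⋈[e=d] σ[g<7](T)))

Row counts bottom-up:
  S → 5
  U → 6
  σ[b<7](U) → 5
  (S ⋈[f=b] σ[b<7](U)) → 3
  γ[b; MAX(f)→e]((S ⋈[f=b] σ[b<7](U))) → 2
  T → 3
  σ[g<7](T) → 1
  (γ[b; MAX(f)→e]((S ⋈[f=b] σ[b<7](U))) ⋈[e=d] σ[g<7](T)) → 1
  γ[g; MAX(d)→a]((γ[b; MAX(f)→e]((S ⋈[f=b] σ[b<7](U))) ⋈[e=d] σ[g<7](T))) → 1

|E| = 1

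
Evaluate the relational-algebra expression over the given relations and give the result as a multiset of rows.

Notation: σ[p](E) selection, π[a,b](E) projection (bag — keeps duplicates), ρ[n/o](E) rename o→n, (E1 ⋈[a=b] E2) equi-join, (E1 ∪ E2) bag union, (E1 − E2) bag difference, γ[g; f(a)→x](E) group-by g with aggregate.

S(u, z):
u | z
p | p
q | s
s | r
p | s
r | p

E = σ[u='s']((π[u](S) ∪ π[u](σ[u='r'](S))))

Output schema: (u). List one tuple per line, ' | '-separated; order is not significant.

Row counts bottom-up:
  S → 5
  π[u](S) → 5
  S → 5
  σ[u='r'](S) → 1
  π[u](σ[u='r'](S)) → 1
  (π[u](S) ∪ π[u](σ[u='r'](S))) → 6
  σ[u='s']((π[u](S) ∪ π[u](σ[u='r'](S)))) → 1

== RESULT ==
u
s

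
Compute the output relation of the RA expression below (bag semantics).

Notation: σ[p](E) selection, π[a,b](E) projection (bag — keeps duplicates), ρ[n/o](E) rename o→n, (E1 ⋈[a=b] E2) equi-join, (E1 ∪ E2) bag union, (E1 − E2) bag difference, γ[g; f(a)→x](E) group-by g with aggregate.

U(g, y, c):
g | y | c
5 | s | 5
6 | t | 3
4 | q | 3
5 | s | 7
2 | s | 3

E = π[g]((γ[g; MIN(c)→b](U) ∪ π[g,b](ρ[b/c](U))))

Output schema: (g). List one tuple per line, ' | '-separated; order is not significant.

Stepwise |·|:
  U → 5
  γ[g; MIN(c)→b](U) → 4
  U → 5
  ρ[b/c](U) → 5
  π[g,b](ρ[b/c](U)) → 5
  (γ[g; MIN(c)→b](U) ∪ π[g,b](ρ[b/c](U))) → 9
  π[g]((γ[g; MIN(c)→b](U) ∪ π[g,b](ρ[b/c](U)))) → 9

== RESULT ==
g
2
2
4
4
5
5
5
6
6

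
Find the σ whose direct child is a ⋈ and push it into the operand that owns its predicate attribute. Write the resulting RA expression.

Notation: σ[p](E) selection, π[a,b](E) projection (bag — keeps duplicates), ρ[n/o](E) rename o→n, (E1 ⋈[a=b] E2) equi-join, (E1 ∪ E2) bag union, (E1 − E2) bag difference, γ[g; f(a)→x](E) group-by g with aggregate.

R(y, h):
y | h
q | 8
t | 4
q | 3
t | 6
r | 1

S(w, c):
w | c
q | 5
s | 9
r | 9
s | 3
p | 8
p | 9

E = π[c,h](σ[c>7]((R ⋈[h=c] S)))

σ filters on c, owned by the right side.
E' = π[c,h]((R ⋈[h=c] σ[c>7](S)))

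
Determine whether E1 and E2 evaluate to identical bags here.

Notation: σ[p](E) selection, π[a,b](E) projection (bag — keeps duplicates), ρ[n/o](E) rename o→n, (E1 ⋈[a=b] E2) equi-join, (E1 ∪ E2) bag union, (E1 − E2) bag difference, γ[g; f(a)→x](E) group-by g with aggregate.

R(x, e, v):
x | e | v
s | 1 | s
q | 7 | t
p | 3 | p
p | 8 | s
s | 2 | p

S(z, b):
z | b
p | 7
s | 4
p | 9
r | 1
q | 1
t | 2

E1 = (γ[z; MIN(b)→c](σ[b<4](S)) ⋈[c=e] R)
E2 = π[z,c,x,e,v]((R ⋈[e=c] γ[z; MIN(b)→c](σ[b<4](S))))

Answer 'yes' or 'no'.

E1 per-node cardinality:
  S → 6
  σ[b<4](S) → 3
  γ[z; MIN(b)→c](σ[b<4](S)) → 3
  R → 5
  (γ[z; MIN(b)→c](σ[b<4](S)) ⋈[c=e] R) → 3
E2 per-node cardinality:
  R → 5
  S → 6
  σ[b<4](S) → 3
  γ[z; MIN(b)→c](σ[b<4](S)) → 3
  (R ⋈[e=c] γ[z; MIN(b)→c](σ[b<4](S))) → 3
  π[z,c,x,e,v]((R ⋈[e=c] γ[z; MIN(b)→c](σ[b<4](S)))) → 3

E1 and E2 produce the same multiset:
z | c | x | e | v
q | 1 | s | 1 | s
r | 1 | s | 1 | s
t | 2 | s | 2 | p

yes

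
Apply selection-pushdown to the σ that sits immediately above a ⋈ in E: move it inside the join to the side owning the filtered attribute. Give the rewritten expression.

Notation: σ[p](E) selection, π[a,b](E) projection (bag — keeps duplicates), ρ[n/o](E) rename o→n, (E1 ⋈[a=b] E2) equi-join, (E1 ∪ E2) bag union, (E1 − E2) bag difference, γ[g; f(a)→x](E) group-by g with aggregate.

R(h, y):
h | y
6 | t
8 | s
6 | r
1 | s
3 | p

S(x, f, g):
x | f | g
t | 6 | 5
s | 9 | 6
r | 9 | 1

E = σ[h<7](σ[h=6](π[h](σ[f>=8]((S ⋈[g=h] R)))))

σ filters on f, owned by the left side.
E' = σ[h<7](σ[h=6](π[h]((σ[f>=8](S) ⋈[g=h] R))))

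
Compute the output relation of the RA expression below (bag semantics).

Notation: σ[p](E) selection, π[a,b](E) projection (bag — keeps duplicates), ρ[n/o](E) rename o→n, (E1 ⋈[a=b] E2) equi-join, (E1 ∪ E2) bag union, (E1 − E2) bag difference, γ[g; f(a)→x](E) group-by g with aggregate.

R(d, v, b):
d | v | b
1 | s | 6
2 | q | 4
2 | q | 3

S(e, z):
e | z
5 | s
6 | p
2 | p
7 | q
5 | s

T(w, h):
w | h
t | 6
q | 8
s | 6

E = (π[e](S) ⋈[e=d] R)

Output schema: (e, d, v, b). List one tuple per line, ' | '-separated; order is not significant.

Stepwise |·|:
  S → 5
  π[e](S) → 5
  R → 3
  (π[e](S) ⋈[e=d] R) → 2

== RESULT ==
e | d | v | b
2 | 2 | q | 3
2 | 2 | q | 4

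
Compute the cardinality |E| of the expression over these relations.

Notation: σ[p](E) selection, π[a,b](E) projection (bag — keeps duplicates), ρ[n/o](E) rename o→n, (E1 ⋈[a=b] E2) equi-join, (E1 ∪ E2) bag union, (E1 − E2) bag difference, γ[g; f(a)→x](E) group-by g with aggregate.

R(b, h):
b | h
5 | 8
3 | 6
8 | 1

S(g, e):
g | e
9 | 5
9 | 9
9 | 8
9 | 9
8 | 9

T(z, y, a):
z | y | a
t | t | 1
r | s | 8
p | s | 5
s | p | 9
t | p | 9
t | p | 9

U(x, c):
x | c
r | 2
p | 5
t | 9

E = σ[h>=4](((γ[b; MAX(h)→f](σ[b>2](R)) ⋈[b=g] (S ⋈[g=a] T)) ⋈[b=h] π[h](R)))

Per-node cardinality:
  R → 3
  σ[b>2](R) → 3
  γ[b; MAX(h)→f](σ[b>2](R)) → 3
  S → 5
  T → 6
  (S ⋈[g=a] T) → 13
  (γ[b; MAX(h)→f](σ[b>2](R)) ⋈[b=g] (S ⋈[g=a] T)) → 1
  R → 3
  π[h](R) → 3
  ((γ[b; MAX(h)→f](σ[b>2](R)) ⋈[b=g] (S ⋈[g=a] T)) ⋈[b=h] π[h](R)) → 1
  σ[h>=4](((γ[b; MAX(h)→f](σ[b>2](R)) ⋈[b=g] (S ⋈[g=a] T)) ⋈[b=h] π[h](R))) → 1

|E| = 1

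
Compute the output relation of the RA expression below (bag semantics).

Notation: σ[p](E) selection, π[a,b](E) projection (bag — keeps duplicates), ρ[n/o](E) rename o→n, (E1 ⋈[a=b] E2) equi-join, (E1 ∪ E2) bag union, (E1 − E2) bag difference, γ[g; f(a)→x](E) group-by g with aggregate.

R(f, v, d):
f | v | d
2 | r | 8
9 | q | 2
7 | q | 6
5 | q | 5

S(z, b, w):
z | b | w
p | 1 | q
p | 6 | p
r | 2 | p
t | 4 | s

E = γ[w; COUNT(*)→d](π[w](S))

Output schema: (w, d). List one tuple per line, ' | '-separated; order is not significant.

Row counts bottom-up:
  S → 4
  π[w](S) → 4
  γ[w; COUNT(*)→d](π[w](S)) → 3

== RESULT ==
w | d
p | 2
q | 1
s | 1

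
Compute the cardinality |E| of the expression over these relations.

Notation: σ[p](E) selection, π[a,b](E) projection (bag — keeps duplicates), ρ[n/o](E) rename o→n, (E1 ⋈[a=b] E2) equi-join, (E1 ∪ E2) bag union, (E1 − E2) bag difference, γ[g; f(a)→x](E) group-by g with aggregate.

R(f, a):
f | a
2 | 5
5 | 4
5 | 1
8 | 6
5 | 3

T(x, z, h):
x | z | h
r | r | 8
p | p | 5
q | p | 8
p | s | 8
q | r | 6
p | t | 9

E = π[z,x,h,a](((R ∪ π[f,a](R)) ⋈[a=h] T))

Per-node cardinality:
  R → 5
  R → 5
  π[f,a](R) → 5
  (R ∪ π[f,a](R)) → 10
  T → 6
  ((R ∪ π[f,a](R)) ⋈[a=h] T) → 4
  π[z,x,h,a](((R ∪ π[f,a](R)) ⋈[a=h] T)) → 4

|E| = 4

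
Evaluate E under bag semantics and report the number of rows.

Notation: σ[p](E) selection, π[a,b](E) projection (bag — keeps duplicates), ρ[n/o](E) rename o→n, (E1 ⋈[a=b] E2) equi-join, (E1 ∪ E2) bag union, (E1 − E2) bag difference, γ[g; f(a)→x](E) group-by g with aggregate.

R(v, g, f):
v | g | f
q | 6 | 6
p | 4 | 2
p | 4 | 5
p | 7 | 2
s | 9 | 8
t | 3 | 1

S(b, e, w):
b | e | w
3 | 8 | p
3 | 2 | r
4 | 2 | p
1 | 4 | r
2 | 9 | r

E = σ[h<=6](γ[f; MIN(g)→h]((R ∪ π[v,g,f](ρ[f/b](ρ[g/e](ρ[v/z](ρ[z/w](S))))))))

Stepwise |·|:
  R → 6
  S → 5
  ρ[z/w](S) → 5
  ρ[v/z](ρ[z/w](S)) → 5
  ρ[g/e](ρ[v/z](ρ[z/w](S))) → 5
  ρ[f/b](ρ[g/e](ρ[v/z](ρ[z/w](S)))) → 5
  π[v,g,f](ρ[f/b](ρ[g/e](ρ[v/z](ρ[z/w](S))))) → 5
  (R ∪ π[v,g,f](ρ[f/b](ρ[g/e](ρ[v/z](ρ[z/w](S)))))) → 11
  γ[f; MIN(g)→h]((R ∪ π[v,g,f](ρ[f/b](ρ[g/e](ρ[v/z](ρ[z/w](S))))))) → 7
  σ[h<=6](γ[f; MIN(g)→h]((R ∪ π[v,g,f](ρ[f/b](ρ[g/e](ρ[v/z](ρ[z/w](S)))))))) → 6

|E| = 6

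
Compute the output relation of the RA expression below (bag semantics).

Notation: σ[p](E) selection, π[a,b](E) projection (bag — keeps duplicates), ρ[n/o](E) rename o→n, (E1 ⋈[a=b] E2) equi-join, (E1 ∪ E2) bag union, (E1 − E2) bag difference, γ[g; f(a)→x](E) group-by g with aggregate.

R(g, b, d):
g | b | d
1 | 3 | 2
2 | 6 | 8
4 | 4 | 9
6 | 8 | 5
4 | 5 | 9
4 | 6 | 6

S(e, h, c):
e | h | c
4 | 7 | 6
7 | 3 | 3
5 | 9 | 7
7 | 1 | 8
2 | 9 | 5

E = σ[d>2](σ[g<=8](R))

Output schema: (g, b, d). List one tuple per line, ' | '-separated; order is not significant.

Per-node cardinality:
  R → 6
  σ[g<=8](R) → 6
  σ[d>2](σ[g<=8](R)) → 5

== RESULT ==
g | b | d
2 | 6 | 8
4 | 4 | 9
4 | 5 | 9
4 | 6 | 6
6 | 8 | 5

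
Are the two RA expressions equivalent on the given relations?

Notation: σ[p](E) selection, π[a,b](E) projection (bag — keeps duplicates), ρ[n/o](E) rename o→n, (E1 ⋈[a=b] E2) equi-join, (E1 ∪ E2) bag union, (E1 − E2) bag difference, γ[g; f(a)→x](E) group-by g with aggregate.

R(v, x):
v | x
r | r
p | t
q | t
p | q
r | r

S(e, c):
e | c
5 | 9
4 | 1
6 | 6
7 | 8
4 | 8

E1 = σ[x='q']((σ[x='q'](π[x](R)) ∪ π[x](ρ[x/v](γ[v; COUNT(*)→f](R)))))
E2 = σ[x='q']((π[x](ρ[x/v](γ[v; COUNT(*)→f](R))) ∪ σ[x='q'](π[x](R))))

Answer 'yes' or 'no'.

E1 subexpression sizes:
  R → 5
  π[x](R) → 5
  σ[x='q'](π[x](R)) → 1
  R → 5
  γ[v; COUNT(*)→f](R) → 3
  ρ[x/v](γ[v; COUNT(*)→f](R)) → 3
  π[x](ρ[x/v](γ[v; COUNT(*)→f](R))) → 3
  (σ[x='q'](π[x](R)) ∪ π[x](ρ[x/v](γ[v; COUNT(*)→f](R)))) → 4
  σ[x='q']((σ[x='q'](π[x](R)) ∪ π[x](ρ[x/v](γ[v; COUNT(*)→f](R))))) → 2
E2 subexpression sizes:
  R → 5
  γ[v; COUNT(*)→f](R) → 3
  ρ[x/v](γ[v; COUNT(*)→f](R)) → 3
  π[x](ρ[x/v](γ[v; COUNT(*)→f](R))) → 3
  R → 5
  π[x](R) → 5
  σ[x='q'](π[x](R)) → 1
  (π[x](ρ[x/v](γ[v; COUNT(*)→f](R))) ∪ σ[x='q'](π[x](R))) → 4
  σ[x='q']((π[x](ρ[x/v](γ[v; COUNT(*)→f](R))) ∪ σ[x='q'](π[x](R)))) → 2

E1 and E2 produce the same multiset:
x
q
q

yes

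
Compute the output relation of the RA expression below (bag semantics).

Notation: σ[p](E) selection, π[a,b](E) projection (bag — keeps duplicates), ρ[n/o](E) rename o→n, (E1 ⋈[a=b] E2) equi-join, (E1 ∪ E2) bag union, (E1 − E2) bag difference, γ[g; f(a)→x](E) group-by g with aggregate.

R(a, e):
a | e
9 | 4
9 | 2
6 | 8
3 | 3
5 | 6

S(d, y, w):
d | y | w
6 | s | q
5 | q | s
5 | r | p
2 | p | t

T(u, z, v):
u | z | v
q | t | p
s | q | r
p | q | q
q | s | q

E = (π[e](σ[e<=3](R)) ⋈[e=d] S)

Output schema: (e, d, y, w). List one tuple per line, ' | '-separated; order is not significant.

Subexpression sizes:
  R → 5
  σ[e<=3](R) → 2
  π[e](σ[e<=3](R)) → 2
  S → 4
  (π[e](σ[e<=3](R)) ⋈[e=d] S) → 1

== RESULT ==
e | d | y | w
2 | 2 | p | t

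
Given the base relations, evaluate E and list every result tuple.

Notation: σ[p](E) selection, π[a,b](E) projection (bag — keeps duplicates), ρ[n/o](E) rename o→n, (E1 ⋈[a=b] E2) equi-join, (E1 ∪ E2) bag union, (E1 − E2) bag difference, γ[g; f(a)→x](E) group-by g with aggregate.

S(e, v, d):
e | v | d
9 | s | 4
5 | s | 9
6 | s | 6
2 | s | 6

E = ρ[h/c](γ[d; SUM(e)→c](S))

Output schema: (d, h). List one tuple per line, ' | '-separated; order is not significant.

Per-node cardinality:
  S → 4
  γ[d; SUM(e)→c](S) → 3
  ρ[h/c](γ[d; SUM(e)→c](S)) → 3

== RESULT ==
d | h
4 | 9
6 | 8
9 | 5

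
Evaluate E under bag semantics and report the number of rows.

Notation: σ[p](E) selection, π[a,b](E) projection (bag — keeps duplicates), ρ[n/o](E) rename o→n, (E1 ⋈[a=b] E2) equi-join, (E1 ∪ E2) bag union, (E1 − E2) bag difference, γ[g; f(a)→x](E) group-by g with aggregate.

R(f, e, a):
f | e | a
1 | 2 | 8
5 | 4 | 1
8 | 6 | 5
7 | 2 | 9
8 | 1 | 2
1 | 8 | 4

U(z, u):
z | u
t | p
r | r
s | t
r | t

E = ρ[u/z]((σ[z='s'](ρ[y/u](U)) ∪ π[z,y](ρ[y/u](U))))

Stepwise |·|:
  U → 4
  ρ[y/u](U) → 4
  σ[z='s'](ρ[y/u](U)) → 1
  U → 4
  ρ[y/u](U) → 4
  π[z,y](ρ[y/u](U)) → 4
  (σ[z='s'](ρ[y/u](U)) ∪ π[z,y](ρ[y/u](U))) → 5
  ρ[u/z]((σ[z='s'](ρ[y/u](U)) ∪ π[z,y](ρ[y/u](U)))) → 5

|E| = 5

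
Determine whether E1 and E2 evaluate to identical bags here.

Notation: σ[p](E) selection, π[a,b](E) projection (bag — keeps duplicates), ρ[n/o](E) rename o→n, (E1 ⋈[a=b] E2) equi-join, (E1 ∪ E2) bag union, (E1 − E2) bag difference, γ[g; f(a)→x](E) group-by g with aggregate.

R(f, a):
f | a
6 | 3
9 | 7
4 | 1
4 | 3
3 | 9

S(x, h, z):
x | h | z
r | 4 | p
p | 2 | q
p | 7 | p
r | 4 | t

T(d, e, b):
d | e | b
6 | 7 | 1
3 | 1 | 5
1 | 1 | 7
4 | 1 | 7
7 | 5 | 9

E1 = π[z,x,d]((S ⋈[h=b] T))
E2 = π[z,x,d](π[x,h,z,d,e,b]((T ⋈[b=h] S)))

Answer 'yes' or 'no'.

E1 per-node cardinality:
  S → 4
  T → 5
  (S ⋈[h=b] T) → 2
  π[z,x,d]((S ⋈[h=b] T)) → 2
E2 per-node cardinality:
  T → 5
  S → 4
  (T ⋈[b=h] S) → 2
  π[x,h,z,d,e,b]((T ⋈[b=h] S)) → 2
  π[z,x,d](π[x,h,z,d,e,b]((T ⋈[b=h] S))) → 2

E1 and E2 produce the same multiset:
z | x | d
p | p | 1
p | p | 4

yes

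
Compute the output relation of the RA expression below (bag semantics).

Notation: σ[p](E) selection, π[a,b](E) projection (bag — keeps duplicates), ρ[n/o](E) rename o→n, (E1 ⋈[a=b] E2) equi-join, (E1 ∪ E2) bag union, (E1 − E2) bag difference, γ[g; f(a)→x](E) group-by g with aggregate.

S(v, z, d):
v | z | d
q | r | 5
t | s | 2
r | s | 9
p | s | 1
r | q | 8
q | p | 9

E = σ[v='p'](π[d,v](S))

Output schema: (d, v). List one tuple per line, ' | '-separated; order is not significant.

Row counts bottom-up:
  S → 6
  π[d,v](S) → 6
  σ[v='p'](π[d,v](S)) → 1

== RESULT ==
d | v
1 | p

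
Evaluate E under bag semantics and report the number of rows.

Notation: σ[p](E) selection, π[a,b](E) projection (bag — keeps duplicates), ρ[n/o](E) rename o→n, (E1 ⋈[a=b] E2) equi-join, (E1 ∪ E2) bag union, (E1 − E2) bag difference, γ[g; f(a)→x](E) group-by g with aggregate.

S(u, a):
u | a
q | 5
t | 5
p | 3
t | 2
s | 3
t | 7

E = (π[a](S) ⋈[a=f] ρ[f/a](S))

Row counts bottom-up:
  S → 6
  π[a](S) → 6
  S → 6
  ρ[f/a](S) → 6
  (π[a](S) ⋈[a=f] ρ[f/a](S)) → 10

|E| = 10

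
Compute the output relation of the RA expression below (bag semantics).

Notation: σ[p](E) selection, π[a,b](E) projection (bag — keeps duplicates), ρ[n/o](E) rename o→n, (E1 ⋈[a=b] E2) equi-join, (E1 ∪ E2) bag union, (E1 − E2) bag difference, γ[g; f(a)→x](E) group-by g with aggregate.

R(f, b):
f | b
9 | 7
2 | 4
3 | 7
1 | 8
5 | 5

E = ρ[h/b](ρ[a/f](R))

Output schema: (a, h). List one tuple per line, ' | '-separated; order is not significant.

Row counts bottom-up:
  R → 5
  ρ[a/f](R) → 5
  ρ[h/b](ρ[a/f](R)) → 5

== RESULT ==
a | h
1 | 8
2 | 4
3 | 7
5 | 5
9 | 7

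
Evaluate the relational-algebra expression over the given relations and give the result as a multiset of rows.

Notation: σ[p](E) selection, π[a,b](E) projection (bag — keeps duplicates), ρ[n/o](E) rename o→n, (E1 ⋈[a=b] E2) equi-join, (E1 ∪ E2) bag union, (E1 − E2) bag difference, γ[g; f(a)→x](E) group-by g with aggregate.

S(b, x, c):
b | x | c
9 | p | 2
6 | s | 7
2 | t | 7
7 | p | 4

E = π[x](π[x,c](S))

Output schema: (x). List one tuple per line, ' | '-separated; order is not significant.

Subexpression sizes:
  S → 4
  π[x,c](S) → 4
  π[x](π[x,c](S)) → 4

== RESULT ==
x
p
p
s
t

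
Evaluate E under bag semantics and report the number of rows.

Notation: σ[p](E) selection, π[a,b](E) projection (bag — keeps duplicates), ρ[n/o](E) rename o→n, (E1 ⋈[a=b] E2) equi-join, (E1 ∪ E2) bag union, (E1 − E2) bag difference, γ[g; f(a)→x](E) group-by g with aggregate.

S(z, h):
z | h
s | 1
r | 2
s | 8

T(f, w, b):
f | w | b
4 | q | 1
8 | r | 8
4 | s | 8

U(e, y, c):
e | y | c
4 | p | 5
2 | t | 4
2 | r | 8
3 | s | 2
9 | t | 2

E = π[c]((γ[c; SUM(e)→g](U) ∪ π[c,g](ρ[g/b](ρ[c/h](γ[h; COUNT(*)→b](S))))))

Per-node cardinality:
  U → 5
  γ[c; SUM(e)→g](U) → 4
  S → 3
  γ[h; COUNT(*)→b](S) → 3
  ρ[c/h](γ[h; COUNT(*)→b](S)) → 3
  ρ[g/b](ρ[c/h](γ[h; COUNT(*)→b](S))) → 3
  π[c,g](ρ[g/b](ρ[c/h](γ[h; COUNT(*)→b](S)))) → 3
  (γ[c; SUM(e)→g](U) ∪ π[c,g](ρ[g/b](ρ[c/h](γ[h; COUNT(*)→b](S))))) → 7
  π[c]((γ[c; SUM(e)→g](U) ∪ π[c,g](ρ[g/b](ρ[c/h](γ[h; COUNT(*)→b](S)))))) → 7

|E| = 7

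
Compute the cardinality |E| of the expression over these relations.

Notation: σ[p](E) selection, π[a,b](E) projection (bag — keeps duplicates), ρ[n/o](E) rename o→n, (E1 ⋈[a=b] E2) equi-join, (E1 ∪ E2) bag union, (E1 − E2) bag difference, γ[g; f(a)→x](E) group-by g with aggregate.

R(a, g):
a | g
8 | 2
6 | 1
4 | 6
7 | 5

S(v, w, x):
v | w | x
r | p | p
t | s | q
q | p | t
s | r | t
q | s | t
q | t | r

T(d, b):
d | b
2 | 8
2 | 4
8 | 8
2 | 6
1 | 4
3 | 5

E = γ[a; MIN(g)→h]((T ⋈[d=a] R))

Subexpression sizes:
  T → 6
  R → 4
  (T ⋈[d=a] R) → 1
  γ[a; MIN(g)→h]((T ⋈[d=a] R)) → 1

|E| = 1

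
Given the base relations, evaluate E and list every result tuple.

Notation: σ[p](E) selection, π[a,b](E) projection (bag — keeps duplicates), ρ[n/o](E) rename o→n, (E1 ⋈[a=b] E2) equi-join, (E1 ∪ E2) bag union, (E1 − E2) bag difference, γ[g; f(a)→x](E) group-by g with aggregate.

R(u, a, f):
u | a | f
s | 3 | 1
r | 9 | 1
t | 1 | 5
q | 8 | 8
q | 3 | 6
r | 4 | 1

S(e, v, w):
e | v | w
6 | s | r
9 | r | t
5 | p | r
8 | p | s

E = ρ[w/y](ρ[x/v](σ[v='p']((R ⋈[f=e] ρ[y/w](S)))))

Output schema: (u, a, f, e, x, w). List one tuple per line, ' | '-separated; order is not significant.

Stepwise |·|:
  R → 6
  S → 4
  ρ[y/w](S) → 4
  (R ⋈[f=e] ρ[y/w](S)) → 3
  σ[v='p']((R ⋈[f=e] ρ[y/w](S))) → 2
  ρ[x/v](σ[v='p']((R ⋈[f=e] ρ[y/w](S)))) → 2
  ρ[w/y](ρ[x/v](σ[v='p']((R ⋈[f=e] ρ[y/w](S))))) → 2

== RESULT ==
u | a | f | e | x | w
q | 8 | 8 | 8 | p | s
t | 1 | 5 | 5 | p | r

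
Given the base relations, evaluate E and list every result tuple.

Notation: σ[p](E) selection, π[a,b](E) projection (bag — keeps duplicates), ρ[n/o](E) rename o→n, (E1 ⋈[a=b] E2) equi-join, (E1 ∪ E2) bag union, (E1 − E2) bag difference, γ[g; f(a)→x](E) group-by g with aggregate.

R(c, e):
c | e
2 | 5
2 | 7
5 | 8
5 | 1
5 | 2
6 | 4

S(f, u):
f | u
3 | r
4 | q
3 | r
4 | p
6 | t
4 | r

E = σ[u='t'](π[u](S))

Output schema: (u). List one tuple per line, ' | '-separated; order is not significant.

Stepwise |·|:
  S → 6
  π[u](S) → 6
  σ[u='t'](π[u](S)) → 1

== RESULT ==
u
t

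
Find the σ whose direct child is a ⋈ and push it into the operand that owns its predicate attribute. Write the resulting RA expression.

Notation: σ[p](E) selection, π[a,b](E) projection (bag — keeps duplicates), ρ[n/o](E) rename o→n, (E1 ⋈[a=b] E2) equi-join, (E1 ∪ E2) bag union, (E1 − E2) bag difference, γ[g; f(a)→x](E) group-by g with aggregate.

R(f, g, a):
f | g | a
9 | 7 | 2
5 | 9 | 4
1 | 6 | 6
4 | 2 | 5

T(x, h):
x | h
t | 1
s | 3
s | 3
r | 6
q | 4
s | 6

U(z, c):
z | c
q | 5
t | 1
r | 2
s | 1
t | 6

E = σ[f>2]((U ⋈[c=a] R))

σ filters on f, owned by the right side.
E' = (U ⋈[c=a] σ[f>2](R))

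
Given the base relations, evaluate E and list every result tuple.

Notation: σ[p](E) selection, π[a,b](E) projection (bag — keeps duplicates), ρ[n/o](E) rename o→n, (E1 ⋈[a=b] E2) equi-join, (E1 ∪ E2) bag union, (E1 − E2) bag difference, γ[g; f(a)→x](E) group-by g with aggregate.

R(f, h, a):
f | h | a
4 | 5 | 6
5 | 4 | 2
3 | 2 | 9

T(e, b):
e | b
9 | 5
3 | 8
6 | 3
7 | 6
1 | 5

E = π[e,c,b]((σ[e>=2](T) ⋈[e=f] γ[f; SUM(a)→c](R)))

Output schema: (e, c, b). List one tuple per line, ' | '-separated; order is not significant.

Per-node cardinality:
  T → 5
  σ[e>=2](T) → 4
  R → 3
  γ[f; SUM(a)→c](R) → 3
  (σ[e>=2](T) ⋈[e=f] γ[f; SUM(a)→c](R)) → 1
  π[e,c,b]((σ[e>=2](T) ⋈[e=f] γ[f; SUM(a)→c](R))) → 1

== RESULT ==
e | c | b
3 | 9 | 8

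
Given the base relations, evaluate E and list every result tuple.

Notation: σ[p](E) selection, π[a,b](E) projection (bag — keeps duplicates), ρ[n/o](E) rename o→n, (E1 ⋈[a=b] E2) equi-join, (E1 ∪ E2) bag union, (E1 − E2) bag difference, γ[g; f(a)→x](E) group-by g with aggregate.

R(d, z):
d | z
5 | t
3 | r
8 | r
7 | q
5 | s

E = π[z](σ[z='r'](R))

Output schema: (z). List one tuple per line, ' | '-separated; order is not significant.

Per-node cardinality:
  R → 5
  σ[z='r'](R) → 2
  π[z](σ[z='r'](R)) → 2

== RESULT ==
z
r
r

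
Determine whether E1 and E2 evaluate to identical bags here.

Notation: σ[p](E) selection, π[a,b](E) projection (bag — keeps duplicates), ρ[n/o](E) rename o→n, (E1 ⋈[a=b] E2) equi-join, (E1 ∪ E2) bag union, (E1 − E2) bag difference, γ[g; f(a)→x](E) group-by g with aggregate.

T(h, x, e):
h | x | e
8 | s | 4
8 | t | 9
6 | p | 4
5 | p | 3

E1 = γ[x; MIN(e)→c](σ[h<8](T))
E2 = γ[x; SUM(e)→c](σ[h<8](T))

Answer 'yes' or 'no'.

E1 stepwise |·|:
  T → 4
  σ[h<8](T) → 2
  γ[x; MIN(e)→c](σ[h<8](T)) → 1
E2 stepwise |·|:
  T → 4
  σ[h<8](T) → 2
  γ[x; SUM(e)→c](σ[h<8](T)) → 1

E1 result:
x | c
p | 3
E2 result:
x | c
p | 7
Witness: ('p', 7) appears 0× in E1 but 1× in E2.

no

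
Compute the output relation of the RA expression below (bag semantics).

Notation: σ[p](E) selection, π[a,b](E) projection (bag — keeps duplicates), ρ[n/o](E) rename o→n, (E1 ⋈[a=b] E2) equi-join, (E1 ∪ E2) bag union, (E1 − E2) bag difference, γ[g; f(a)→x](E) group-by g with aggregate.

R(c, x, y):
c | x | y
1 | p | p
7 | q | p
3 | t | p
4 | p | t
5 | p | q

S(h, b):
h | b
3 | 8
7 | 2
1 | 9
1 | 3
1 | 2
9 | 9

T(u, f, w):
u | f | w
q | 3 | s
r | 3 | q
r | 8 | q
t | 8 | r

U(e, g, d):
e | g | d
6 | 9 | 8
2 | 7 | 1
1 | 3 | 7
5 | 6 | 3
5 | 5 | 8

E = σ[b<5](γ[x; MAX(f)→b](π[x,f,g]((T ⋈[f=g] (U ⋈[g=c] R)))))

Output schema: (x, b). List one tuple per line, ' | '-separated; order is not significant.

Subexpression sizes:
  T → 4
  U → 5
  R → 5
  (U ⋈[g=c] R) → 3
  (T ⋈[f=g] (U ⋈[g=c] R)) → 2
  π[x,f,g]((T ⋈[f=g] (U ⋈[g=c] R))) → 2
  γ[x; MAX(f)→b](π[x,f,g]((T ⋈[f=g] (U ⋈[g=c] R)))) → 1
  σ[b<5](γ[x; MAX(f)→b](π[x,f,g]((T ⋈[f=g] (U ⋈[g=c] R))))) → 1

== RESULT ==
x | b
t | 3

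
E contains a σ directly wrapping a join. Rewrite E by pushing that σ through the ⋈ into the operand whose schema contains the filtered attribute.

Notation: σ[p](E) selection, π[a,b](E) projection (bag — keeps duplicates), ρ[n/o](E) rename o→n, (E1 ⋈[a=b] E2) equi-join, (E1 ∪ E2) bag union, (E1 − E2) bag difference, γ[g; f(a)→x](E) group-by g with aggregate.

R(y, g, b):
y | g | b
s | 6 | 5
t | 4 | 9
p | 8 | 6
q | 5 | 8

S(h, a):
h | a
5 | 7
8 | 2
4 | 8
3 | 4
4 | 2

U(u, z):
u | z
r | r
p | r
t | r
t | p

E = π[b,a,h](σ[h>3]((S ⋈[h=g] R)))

σ filters on h, owned by the left side.
E' = π[b,a,h]((σ[h>3](S) ⋈[h=g] R))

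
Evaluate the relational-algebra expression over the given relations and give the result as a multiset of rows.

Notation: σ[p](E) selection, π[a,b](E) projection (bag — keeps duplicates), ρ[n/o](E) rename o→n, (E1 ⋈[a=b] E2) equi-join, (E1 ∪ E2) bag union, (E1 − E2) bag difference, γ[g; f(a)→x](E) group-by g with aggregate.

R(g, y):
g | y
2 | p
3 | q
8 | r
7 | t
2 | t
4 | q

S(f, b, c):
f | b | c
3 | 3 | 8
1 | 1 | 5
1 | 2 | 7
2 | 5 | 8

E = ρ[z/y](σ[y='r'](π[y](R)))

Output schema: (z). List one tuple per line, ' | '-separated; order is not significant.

Subexpression sizes:
  R → 6
  π[y](R) → 6
  σ[y='r'](π[y](R)) → 1
  ρ[z/y](σ[y='r'](π[y](R))) → 1

== RESULT ==
z
r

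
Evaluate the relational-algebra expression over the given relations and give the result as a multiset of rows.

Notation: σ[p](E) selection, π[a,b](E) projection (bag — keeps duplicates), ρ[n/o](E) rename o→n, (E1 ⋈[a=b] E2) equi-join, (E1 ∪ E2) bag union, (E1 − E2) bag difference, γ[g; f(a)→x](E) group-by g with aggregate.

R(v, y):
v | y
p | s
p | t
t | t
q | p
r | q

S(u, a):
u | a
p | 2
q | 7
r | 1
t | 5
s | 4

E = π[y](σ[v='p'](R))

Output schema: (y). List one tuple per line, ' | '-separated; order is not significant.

Per-node cardinality:
  R → 5
  σ[v='p'](R) → 2
  π[y](σ[v='p'](R)) → 2

== RESULT ==
y
s
t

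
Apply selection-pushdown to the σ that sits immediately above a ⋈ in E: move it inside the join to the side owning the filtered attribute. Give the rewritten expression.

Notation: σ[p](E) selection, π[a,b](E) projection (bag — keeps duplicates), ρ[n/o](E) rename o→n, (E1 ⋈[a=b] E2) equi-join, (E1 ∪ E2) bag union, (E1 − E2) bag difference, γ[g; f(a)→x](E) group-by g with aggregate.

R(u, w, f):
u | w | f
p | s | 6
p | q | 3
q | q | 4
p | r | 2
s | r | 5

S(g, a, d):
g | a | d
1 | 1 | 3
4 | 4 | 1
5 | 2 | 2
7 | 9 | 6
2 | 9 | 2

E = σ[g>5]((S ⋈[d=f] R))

σ filters on g, owned by the left side.
E' = (σ[g>5](S) ⋈[d=f] R)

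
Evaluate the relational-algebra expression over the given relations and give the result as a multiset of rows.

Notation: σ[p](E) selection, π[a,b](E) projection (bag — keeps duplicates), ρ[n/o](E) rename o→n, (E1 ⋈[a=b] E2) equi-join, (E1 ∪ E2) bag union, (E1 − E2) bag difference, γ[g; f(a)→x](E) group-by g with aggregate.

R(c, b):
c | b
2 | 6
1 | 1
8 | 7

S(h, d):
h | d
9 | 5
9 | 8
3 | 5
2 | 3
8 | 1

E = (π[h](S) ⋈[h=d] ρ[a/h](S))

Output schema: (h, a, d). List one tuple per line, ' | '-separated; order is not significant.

Stepwise |·|:
  S → 5
  π[h](S) → 5
  S → 5
  ρ[a/h](S) → 5
  (π[h](S) ⋈[h=d] ρ[a/h](S)) → 2

== RESULT ==
h | a | d
3 | 2 | 3
8 | 9 | 8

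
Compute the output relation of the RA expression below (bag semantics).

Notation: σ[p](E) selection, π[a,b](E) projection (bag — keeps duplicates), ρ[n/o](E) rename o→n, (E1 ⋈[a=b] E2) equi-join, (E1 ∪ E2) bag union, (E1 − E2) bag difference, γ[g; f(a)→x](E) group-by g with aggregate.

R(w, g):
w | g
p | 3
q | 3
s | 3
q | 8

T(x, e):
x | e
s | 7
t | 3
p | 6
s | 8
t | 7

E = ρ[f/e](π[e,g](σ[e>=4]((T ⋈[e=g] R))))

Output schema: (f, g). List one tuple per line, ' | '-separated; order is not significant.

Row counts bottom-up:
  T → 5
  R → 4
  (T ⋈[e=g] R) → 4
  σ[e>=4]((T ⋈[e=g] R)) → 1
  π[e,g](σ[e>=4]((T ⋈[e=g] R))) → 1
  ρ[f/e](π[e,g](σ[e>=4]((T ⋈[e=g] R)))) → 1

== RESULT ==
f | g
8 | 8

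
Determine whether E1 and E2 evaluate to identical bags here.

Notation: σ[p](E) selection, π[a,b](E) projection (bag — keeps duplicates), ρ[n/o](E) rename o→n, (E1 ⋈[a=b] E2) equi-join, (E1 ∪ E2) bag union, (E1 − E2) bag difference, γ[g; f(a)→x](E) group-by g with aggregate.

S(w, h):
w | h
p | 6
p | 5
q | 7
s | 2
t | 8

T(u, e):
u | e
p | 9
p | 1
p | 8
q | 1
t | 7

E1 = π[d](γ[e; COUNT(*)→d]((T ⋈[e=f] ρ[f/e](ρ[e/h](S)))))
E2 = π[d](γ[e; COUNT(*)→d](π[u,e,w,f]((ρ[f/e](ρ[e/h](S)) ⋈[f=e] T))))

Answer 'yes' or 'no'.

E1 per-node cardinality:
  T → 5
  S → 5
  ρ[e/h](S) → 5
  ρ[f/e](ρ[e/h](S)) → 5
  (T ⋈[e=f] ρ[f/e](ρ[e/h](S))) → 2
  γ[e; COUNT(*)→d]((T ⋈[e=f] ρ[f/e](ρ[e/h](S)))) → 2
  π[d](γ[e; COUNT(*)→d]((T ⋈[e=f] ρ[f/e](ρ[e/h](S))))) → 2
E2 per-node cardinality:
  S → 5
  ρ[e/h](S) → 5
  ρ[f/e](ρ[e/h](S)) → 5
  T → 5
  (ρ[f/e](ρ[e/h](S)) ⋈[f=e] T) → 2
  π[u,e,w,f]((ρ[f/e](ρ[e/h](S)) ⋈[f=e] T)) → 2
  γ[e; COUNT(*)→d](π[u,e,w,f]((ρ[f/e](ρ[e/h](S)) ⋈[f=e] T))) → 2
  π[d](γ[e; COUNT(*)→d](π[u,e,w,f]((ρ[f/e](ρ[e/h](S)) ⋈[f=e] T)))) → 2

E1 and E2 produce the same multiset:
d
1
1

yes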